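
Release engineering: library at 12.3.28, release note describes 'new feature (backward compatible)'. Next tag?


Current: 12.3.28
Change category: 'new feature (backward compatible)' → minor bump
SemVer rule: minor bump → increment MINOR, reset PATCH to 0 (MAJOR unchanged)
New: 12.4.0

12.4.0


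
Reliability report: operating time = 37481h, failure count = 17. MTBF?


Formula: MTBF = Total operating time / Number of failures
MTBF = 37481 / 17
MTBF = 2204.76 hours

2204.76 hours


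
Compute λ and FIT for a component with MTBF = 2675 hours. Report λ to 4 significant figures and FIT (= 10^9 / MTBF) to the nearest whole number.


Formula: λ = 1 / MTBF; FIT = λ × 1e9 = 1e9 / MTBF
λ = 1 / 2675 ≈ 3.738e-04 failures/hour
FIT = 1e9 / 2675 ≈ 373832 failures per 1e9 hours (nearest whole number)

λ = 3.738e-04 /h, FIT = 373832


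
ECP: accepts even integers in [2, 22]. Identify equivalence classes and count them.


Constraint: even integers in [2, 22]
Class 1: x < 2 — out-of-range invalid
Class 2: x in [2,22] but odd — wrong type invalid
Class 3: x in [2,22] and even — valid
Class 4: x > 22 — out-of-range invalid
Total equivalence classes: 4

4 equivalence classes


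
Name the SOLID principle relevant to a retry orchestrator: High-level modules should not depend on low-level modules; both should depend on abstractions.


This describes the Dependency Inversion Principle (DIP)

Dependency Inversion Principle (DIP)


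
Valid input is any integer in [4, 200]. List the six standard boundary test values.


Range: [4, 200]
Boundaries: just below min, min, min+1, max-1, max, just above max
Values: [3, 4, 5, 199, 200, 201]

[3, 4, 5, 199, 200, 201]


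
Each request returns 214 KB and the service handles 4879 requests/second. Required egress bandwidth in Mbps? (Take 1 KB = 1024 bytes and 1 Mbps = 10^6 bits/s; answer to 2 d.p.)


Formula: Mbps = payload_bytes * RPS * 8 / 1e6
Payload per request = 214 KB = 214 * 1024 = 219136 bytes
Total bytes/sec = 219136 * 4879 = 1069164544
Total bits/sec = 1069164544 * 8 = 8553316352
Mbps = 8553316352 / 1e6 = 8553.32

8553.32 Mbps


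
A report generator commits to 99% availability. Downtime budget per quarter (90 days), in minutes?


Formula: allowed downtime = period * (100 - SLA) / 100
Period (quarter (90 days)) = 129600 minutes
Unavailability fraction = (100 - 99.0) / 100
Allowed downtime = 129600 * (100 - 99.0) / 100
Allowed downtime = 1296.0 minutes

1296.0 minutes


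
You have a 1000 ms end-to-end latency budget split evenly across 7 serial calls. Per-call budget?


Formula: per_stage = total_budget / stages
per_stage = 1000 / 7
per_stage = 142.86 ms

142.86 ms


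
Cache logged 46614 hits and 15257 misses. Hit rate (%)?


Formula: hit rate = hits / (hits + misses) * 100
hit rate = 46614 / (46614 + 15257) * 100
hit rate = 46614 / 61871 * 100
hit rate = 75.34%

75.34%


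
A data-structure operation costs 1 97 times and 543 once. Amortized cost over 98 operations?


Formula: Amortized cost = Total cost / Operations
Total cost = (97 * 1) + (1 * 543)
Total cost = 97 + 543 = 640
Amortized = 640 / 98 = 6.5306

6.5306


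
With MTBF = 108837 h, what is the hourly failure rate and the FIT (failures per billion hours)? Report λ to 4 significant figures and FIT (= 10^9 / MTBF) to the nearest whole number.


Formula: λ = 1 / MTBF; FIT = λ × 1e9 = 1e9 / MTBF
λ = 1 / 108837 ≈ 9.188e-06 failures/hour
FIT = 1e9 / 108837 ≈ 9188 failures per 1e9 hours (nearest whole number)

λ = 9.188e-06 /h, FIT = 9188


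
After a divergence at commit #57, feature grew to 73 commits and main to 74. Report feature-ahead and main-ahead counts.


Common ancestor: commit #57
feature commits after divergence: 73 - 57 = 16
main commits after divergence: 74 - 57 = 17
feature is 16 commits ahead of main
main is 17 commits ahead of feature

feature ahead: 16, main ahead: 17


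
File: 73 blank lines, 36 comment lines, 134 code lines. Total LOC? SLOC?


Total LOC = blank + comment + code
Total LOC = 73 + 36 + 134 = 243
SLOC (source only) = code = 134

Total LOC: 243, SLOC: 134


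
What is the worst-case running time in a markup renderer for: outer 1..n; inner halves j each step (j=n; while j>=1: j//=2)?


Reasoning: n times log n
Complexity: O(n log n)

O(n log n)


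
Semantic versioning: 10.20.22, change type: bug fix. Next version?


Current: 10.20.22
Change category: 'bug fix' → patch bump
SemVer rule: patch bump → increment PATCH (MAJOR and MINOR unchanged)
New: 10.20.23

10.20.23


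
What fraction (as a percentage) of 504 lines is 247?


Coverage = covered / total * 100
Coverage = 247 / 504 * 100
Coverage = 49.01%

49.01%


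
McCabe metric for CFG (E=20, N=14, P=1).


Formula: V(G) = E - N + 2P
V(G) = 20 - 14 + 2*1
V(G) = 6 + 2
V(G) = 8

8


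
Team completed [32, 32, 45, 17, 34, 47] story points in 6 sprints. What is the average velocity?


Formula: Avg velocity = Total points / Number of sprints
Points: [32, 32, 45, 17, 34, 47]
Sum = 32 + 32 + 45 + 17 + 34 + 47 = 207
Avg velocity = 207 / 6 = 34.5 points/sprint

34.5 points/sprint


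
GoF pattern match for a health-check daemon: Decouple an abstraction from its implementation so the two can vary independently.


This matches the Bridge pattern

Bridge


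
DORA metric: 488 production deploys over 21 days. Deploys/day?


Formula: deployments per day = releases / days
= 488 / 21
= 23.238 deploys/day
(equivalently, 162.67 deploys/week)

23.238 deploys/day


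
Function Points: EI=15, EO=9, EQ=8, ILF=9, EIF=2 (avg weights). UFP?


UFP = EI*4 + EO*5 + EQ*4 + ILF*10 + EIF*7
UFP = 15*4 + 9*5 + 8*4 + 9*10 + 2*7
UFP = 60 + 45 + 32 + 90 + 14
UFP = 241

241


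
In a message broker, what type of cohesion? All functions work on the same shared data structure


Reasoning: Functions share data
Type: Communicational cohesion

Communicational cohesion


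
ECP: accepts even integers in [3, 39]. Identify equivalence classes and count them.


Constraint: even integers in [3, 39]
Class 1: x < 3 — out-of-range invalid
Class 2: x in [3,39] but odd — wrong type invalid
Class 3: x in [3,39] and even — valid
Class 4: x > 39 — out-of-range invalid
Total equivalence classes: 4

4 equivalence classes


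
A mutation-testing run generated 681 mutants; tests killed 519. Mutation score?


Mutation score = killed / total * 100
Mutation score = 519 / 681 * 100
Mutation score = 76.21%

76.21%


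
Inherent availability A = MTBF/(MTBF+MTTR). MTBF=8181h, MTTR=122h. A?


Availability = MTBF / (MTBF + MTTR)
Availability = 8181 / (8181 + 122)
Availability = 8181 / 8303
Availability = 98.5307%

98.5307%


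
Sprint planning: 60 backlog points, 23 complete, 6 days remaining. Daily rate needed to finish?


Formula: Required rate = Remaining points / Days left
Remaining = 60 - 23 = 37 points
Required rate = 37 / 6 = 6.17 points/day

6.17 points/day


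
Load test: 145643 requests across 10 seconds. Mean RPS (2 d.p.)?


Formula: throughput = requests / seconds
throughput = 145643 / 10
throughput = 14564.3 requests/second

14564.3 requests/second


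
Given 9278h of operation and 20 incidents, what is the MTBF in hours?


Formula: MTBF = Total operating time / Number of failures
MTBF = 9278 / 20
MTBF = 463.9 hours

463.9 hours


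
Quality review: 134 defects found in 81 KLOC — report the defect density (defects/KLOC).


Defect density = defects / KLOC
Defect density = 134 / 81
Defect density = 1.654 defects/KLOC

1.654 defects/KLOC


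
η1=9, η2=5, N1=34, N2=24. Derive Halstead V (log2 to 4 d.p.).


Formula: V = N * log2(η), where N = N1 + N2 and η = η1 + η2
η = 9 + 5 = 14
N = 34 + 24 = 58
log2(14) ≈ 3.8074
V = 58 * 3.8074 = 220.83

220.83


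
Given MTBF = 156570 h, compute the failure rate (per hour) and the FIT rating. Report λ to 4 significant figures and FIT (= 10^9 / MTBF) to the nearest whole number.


Formula: λ = 1 / MTBF; FIT = λ × 1e9 = 1e9 / MTBF
λ = 1 / 156570 ≈ 6.387e-06 failures/hour
FIT = 1e9 / 156570 ≈ 6387 failures per 1e9 hours (nearest whole number)

λ = 6.387e-06 /h, FIT = 6387


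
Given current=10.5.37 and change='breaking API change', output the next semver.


Current: 10.5.37
Change category: 'breaking API change' → major bump
SemVer rule: major bump → increment MAJOR, reset MINOR and PATCH to 0
New: 11.0.0

11.0.0


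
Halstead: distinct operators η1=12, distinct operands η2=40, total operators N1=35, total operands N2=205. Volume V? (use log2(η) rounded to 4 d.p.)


Formula: V = N * log2(η), where N = N1 + N2 and η = η1 + η2
η = 12 + 40 = 52
N = 35 + 205 = 240
log2(52) ≈ 5.7004
V = 240 * 5.7004 = 1368.10

1368.10


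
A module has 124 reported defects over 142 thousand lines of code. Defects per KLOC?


Defect density = defects / KLOC
Defect density = 124 / 142
Defect density = 0.873 defects/KLOC

0.873 defects/KLOC


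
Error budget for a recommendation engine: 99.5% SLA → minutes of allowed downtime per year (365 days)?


Formula: allowed downtime = period * (100 - SLA) / 100
Period (year (365 days)) = 525600 minutes
Unavailability fraction = (100 - 99.5) / 100
Allowed downtime = 525600 * (100 - 99.5) / 100
Allowed downtime = 2628.0 minutes

2628.0 minutes


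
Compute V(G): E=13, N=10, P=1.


Formula: V(G) = E - N + 2P
V(G) = 13 - 10 + 2*1
V(G) = 3 + 2
V(G) = 5

5


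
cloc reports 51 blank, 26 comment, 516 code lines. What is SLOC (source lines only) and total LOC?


Total LOC = blank + comment + code
Total LOC = 51 + 26 + 516 = 593
SLOC (source only) = code = 516

Total LOC: 593, SLOC: 516


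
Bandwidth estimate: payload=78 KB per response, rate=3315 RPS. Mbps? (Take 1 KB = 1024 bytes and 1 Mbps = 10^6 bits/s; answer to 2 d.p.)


Formula: Mbps = payload_bytes * RPS * 8 / 1e6
Payload per request = 78 KB = 78 * 1024 = 79872 bytes
Total bytes/sec = 79872 * 3315 = 264775680
Total bits/sec = 264775680 * 8 = 2118205440
Mbps = 2118205440 / 1e6 = 2118.21

2118.21 Mbps


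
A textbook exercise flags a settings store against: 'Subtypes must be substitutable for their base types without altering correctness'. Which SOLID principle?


This describes the Liskov Substitution Principle (LSP)

Liskov Substitution Principle (LSP)


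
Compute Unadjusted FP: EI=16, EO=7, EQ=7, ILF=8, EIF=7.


UFP = EI*4 + EO*5 + EQ*4 + ILF*10 + EIF*7
UFP = 16*4 + 7*5 + 7*4 + 8*10 + 7*7
UFP = 64 + 35 + 28 + 80 + 49
UFP = 256

256


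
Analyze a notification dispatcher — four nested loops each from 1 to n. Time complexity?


Reasoning: four levels of nesting
Complexity: O(n^4)

O(n^4)


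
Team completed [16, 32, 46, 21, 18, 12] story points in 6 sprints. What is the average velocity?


Formula: Avg velocity = Total points / Number of sprints
Points: [16, 32, 46, 21, 18, 12]
Sum = 16 + 32 + 46 + 21 + 18 + 12 = 145
Avg velocity = 145 / 6 = 24.17 points/sprint

24.17 points/sprint


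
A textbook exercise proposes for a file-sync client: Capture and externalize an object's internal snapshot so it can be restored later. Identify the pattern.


This matches the Memento pattern

Memento


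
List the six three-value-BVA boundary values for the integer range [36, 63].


Range: [36, 63]
Boundaries: just below min, min, min+1, max-1, max, just above max
Values: [35, 36, 37, 62, 63, 64]

[35, 36, 37, 62, 63, 64]


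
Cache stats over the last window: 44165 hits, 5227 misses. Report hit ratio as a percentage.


Formula: hit rate = hits / (hits + misses) * 100
hit rate = 44165 / (44165 + 5227) * 100
hit rate = 44165 / 49392 * 100
hit rate = 89.42%

89.42%


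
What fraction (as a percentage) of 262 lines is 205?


Coverage = covered / total * 100
Coverage = 205 / 262 * 100
Coverage = 78.24%

78.24%


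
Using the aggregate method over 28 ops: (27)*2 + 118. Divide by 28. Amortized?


Formula: Amortized cost = Total cost / Operations
Total cost = (27 * 2) + (1 * 118)
Total cost = 54 + 118 = 172
Amortized = 172 / 28 = 6.1429

6.1429


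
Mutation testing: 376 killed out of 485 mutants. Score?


Mutation score = killed / total * 100
Mutation score = 376 / 485 * 100
Mutation score = 77.53%

77.53%


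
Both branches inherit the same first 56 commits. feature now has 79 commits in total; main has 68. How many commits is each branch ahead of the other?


Common ancestor: commit #56
feature commits after divergence: 79 - 56 = 23
main commits after divergence: 68 - 56 = 12
feature is 23 commits ahead of main
main is 12 commits ahead of feature

feature ahead: 23, main ahead: 12


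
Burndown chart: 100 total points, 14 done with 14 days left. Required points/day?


Formula: Required rate = Remaining points / Days left
Remaining = 100 - 14 = 86 points
Required rate = 86 / 14 = 6.14 points/day

6.14 points/day


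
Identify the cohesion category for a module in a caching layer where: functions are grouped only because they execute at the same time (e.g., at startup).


Reasoning: Related by timing only
Type: Temporal cohesion

Temporal cohesion


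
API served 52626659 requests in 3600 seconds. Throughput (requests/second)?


Formula: throughput = requests / seconds
throughput = 52626659 / 3600
throughput = 14618.52 requests/second

14618.52 requests/second


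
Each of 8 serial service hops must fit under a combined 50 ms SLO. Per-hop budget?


Formula: per_stage = total_budget / stages
per_stage = 50 / 8
per_stage = 6.25 ms

6.25 ms


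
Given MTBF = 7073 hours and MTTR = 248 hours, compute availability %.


Availability = MTBF / (MTBF + MTTR)
Availability = 7073 / (7073 + 248)
Availability = 7073 / 7321
Availability = 96.6125%

96.6125%


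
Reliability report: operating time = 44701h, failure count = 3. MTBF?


Formula: MTBF = Total operating time / Number of failures
MTBF = 44701 / 3
MTBF = 14900.33 hours

14900.33 hours


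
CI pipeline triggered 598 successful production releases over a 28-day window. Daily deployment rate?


Formula: deployments per day = releases / days
= 598 / 28
= 21.357 deploys/day
(equivalently, 149.5 deploys/week)

21.357 deploys/day


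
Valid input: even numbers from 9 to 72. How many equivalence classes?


Constraint: even integers in [9, 72]
Class 1: x < 9 — out-of-range invalid
Class 2: x in [9,72] but odd — wrong type invalid
Class 3: x in [9,72] and even — valid
Class 4: x > 72 — out-of-range invalid
Total equivalence classes: 4

4 equivalence classes


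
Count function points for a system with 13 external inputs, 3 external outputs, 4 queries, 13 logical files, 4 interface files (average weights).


UFP = EI*4 + EO*5 + EQ*4 + ILF*10 + EIF*7
UFP = 13*4 + 3*5 + 4*4 + 13*10 + 4*7
UFP = 52 + 15 + 16 + 130 + 28
UFP = 241

241


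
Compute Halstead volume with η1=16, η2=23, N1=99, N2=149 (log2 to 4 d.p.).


Formula: V = N * log2(η), where N = N1 + N2 and η = η1 + η2
η = 16 + 23 = 39
N = 99 + 149 = 248
log2(39) ≈ 5.2854
V = 248 * 5.2854 = 1310.78

1310.78


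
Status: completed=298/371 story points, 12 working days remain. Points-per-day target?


Formula: Required rate = Remaining points / Days left
Remaining = 371 - 298 = 73 points
Required rate = 73 / 12 = 6.08 points/day

6.08 points/day


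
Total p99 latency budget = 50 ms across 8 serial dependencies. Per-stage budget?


Formula: per_stage = total_budget / stages
per_stage = 50 / 8
per_stage = 6.25 ms

6.25 ms


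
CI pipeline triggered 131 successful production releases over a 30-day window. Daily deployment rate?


Formula: deployments per day = releases / days
= 131 / 30
= 4.367 deploys/day
(equivalently, 30.57 deploys/week)

4.367 deploys/day


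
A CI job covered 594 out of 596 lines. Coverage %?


Coverage = covered / total * 100
Coverage = 594 / 596 * 100
Coverage = 99.66%

99.66%


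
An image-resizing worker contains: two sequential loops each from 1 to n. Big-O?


Reasoning: sequential dominates: O(n) + O(n) = O(n)
Complexity: O(n)

O(n)


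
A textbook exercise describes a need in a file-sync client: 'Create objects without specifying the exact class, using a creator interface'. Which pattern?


This matches the Factory Method pattern

Factory Method


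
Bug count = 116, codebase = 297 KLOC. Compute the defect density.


Defect density = defects / KLOC
Defect density = 116 / 297
Defect density = 0.391 defects/KLOC

0.391 defects/KLOC


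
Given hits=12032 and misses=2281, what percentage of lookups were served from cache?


Formula: hit rate = hits / (hits + misses) * 100
hit rate = 12032 / (12032 + 2281) * 100
hit rate = 12032 / 14313 * 100
hit rate = 84.06%

84.06%


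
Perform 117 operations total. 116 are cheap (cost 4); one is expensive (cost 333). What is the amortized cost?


Formula: Amortized cost = Total cost / Operations
Total cost = (116 * 4) + (1 * 333)
Total cost = 464 + 333 = 797
Amortized = 797 / 117 = 6.812

6.812


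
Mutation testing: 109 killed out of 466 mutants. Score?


Mutation score = killed / total * 100
Mutation score = 109 / 466 * 100
Mutation score = 23.39%

23.39%


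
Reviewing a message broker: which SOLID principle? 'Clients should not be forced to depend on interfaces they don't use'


This describes the Interface Segregation Principle (ISP)

Interface Segregation Principle (ISP)


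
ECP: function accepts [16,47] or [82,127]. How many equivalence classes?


Valid ranges: [16,47] and [82,127]
Class 1: x < 16 — invalid
Class 2: 16 ≤ x ≤ 47 — valid
Class 3: 47 < x < 82 — invalid (gap between ranges)
Class 4: 82 ≤ x ≤ 127 — valid
Class 5: x > 127 — invalid
Total equivalence classes: 5

5 equivalence classes


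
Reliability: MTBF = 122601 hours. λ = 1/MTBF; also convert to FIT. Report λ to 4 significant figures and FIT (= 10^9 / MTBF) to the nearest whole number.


Formula: λ = 1 / MTBF; FIT = λ × 1e9 = 1e9 / MTBF
λ = 1 / 122601 ≈ 8.157e-06 failures/hour
FIT = 1e9 / 122601 ≈ 8157 failures per 1e9 hours (nearest whole number)

λ = 8.157e-06 /h, FIT = 8157


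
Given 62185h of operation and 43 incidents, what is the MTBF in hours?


Formula: MTBF = Total operating time / Number of failures
MTBF = 62185 / 43
MTBF = 1446.16 hours

1446.16 hours


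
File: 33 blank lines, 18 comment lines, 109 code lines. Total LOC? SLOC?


Total LOC = blank + comment + code
Total LOC = 33 + 18 + 109 = 160
SLOC (source only) = code = 109

Total LOC: 160, SLOC: 109


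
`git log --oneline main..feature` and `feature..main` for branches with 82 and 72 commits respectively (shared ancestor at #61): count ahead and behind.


Common ancestor: commit #61
feature commits after divergence: 82 - 61 = 21
main commits after divergence: 72 - 61 = 11
feature is 21 commits ahead of main
main is 11 commits ahead of feature

feature ahead: 21, main ahead: 11


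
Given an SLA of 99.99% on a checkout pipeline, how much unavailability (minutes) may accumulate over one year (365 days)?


Formula: allowed downtime = period * (100 - SLA) / 100
Period (year (365 days)) = 525600 minutes
Unavailability fraction = (100 - 99.99) / 100
Allowed downtime = 525600 * (100 - 99.99) / 100
Allowed downtime = 52.56 minutes

52.56 minutes


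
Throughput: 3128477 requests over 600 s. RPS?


Formula: throughput = requests / seconds
throughput = 3128477 / 600
throughput = 5214.13 requests/second

5214.13 requests/second


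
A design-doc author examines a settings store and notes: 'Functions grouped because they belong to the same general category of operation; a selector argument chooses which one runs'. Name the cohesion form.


Reasoning: Grouped by category of activity, not by data or sequence
Type: Logical cohesion

Logical cohesion


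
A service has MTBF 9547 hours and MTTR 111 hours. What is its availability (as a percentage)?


Availability = MTBF / (MTBF + MTTR)
Availability = 9547 / (9547 + 111)
Availability = 9547 / 9658
Availability = 98.8507%

98.8507%


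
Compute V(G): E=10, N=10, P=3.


Formula: V(G) = E - N + 2P
V(G) = 10 - 10 + 2*3
V(G) = 0 + 6
V(G) = 6

6


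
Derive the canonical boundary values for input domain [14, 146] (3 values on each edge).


Range: [14, 146]
Boundaries: just below min, min, min+1, max-1, max, just above max
Values: [13, 14, 15, 145, 146, 147]

[13, 14, 15, 145, 146, 147]


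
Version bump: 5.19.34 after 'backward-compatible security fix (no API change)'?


Current: 5.19.34
Change category: 'backward-compatible security fix (no API change)' → patch bump
SemVer rule: patch bump → increment PATCH (MAJOR and MINOR unchanged)
New: 5.19.35

5.19.35


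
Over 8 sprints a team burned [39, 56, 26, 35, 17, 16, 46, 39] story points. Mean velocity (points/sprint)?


Formula: Avg velocity = Total points / Number of sprints
Points: [39, 56, 26, 35, 17, 16, 46, 39]
Sum = 39 + 56 + 26 + 35 + 17 + 16 + 46 + 39 = 274
Avg velocity = 274 / 8 = 34.25 points/sprint

34.25 points/sprint


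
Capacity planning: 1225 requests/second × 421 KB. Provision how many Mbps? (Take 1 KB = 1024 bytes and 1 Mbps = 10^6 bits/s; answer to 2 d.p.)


Formula: Mbps = payload_bytes * RPS * 8 / 1e6
Payload per request = 421 KB = 421 * 1024 = 431104 bytes
Total bytes/sec = 431104 * 1225 = 528102400
Total bits/sec = 528102400 * 8 = 4224819200
Mbps = 4224819200 / 1e6 = 4224.82

4224.82 Mbps


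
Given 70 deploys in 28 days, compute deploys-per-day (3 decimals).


Formula: deployments per day = releases / days
= 70 / 28
= 2.5 deploys/day
(equivalently, 17.5 deploys/week)

2.5 deploys/day


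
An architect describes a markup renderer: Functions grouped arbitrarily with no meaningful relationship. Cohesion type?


Reasoning: Worst: random grouping
Type: Coincidental cohesion

Coincidental cohesion


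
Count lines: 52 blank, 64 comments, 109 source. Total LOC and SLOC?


Total LOC = blank + comment + code
Total LOC = 52 + 64 + 109 = 225
SLOC (source only) = code = 109

Total LOC: 225, SLOC: 109


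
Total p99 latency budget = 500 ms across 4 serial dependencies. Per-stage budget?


Formula: per_stage = total_budget / stages
per_stage = 500 / 4
per_stage = 125.0 ms

125.0 ms


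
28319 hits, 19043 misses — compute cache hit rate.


Formula: hit rate = hits / (hits + misses) * 100
hit rate = 28319 / (28319 + 19043) * 100
hit rate = 28319 / 47362 * 100
hit rate = 59.79%

59.79%


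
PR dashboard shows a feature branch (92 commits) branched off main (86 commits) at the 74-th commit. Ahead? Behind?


Common ancestor: commit #74
feature commits after divergence: 92 - 74 = 18
main commits after divergence: 86 - 74 = 12
feature is 18 commits ahead of main
main is 12 commits ahead of feature

feature ahead: 18, main ahead: 12


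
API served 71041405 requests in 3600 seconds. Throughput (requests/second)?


Formula: throughput = requests / seconds
throughput = 71041405 / 3600
throughput = 19733.72 requests/second

19733.72 requests/second


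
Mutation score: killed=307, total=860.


Mutation score = killed / total * 100
Mutation score = 307 / 860 * 100
Mutation score = 35.7%

35.7%


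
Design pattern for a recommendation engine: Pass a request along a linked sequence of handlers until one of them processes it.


This matches the Chain of Responsibility pattern

Chain of Responsibility


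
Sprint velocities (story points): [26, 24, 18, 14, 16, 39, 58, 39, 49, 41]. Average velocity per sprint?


Formula: Avg velocity = Total points / Number of sprints
Points: [26, 24, 18, 14, 16, 39, 58, 39, 49, 41]
Sum = 26 + 24 + 18 + 14 + 16 + 39 + 58 + 39 + 49 + 41 = 324
Avg velocity = 324 / 10 = 32.4 points/sprint

32.4 points/sprint


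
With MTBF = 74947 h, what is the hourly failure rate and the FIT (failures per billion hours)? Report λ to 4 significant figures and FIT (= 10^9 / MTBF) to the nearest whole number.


Formula: λ = 1 / MTBF; FIT = λ × 1e9 = 1e9 / MTBF
λ = 1 / 74947 ≈ 1.334e-05 failures/hour
FIT = 1e9 / 74947 ≈ 13343 failures per 1e9 hours (nearest whole number)

λ = 1.334e-05 /h, FIT = 13343


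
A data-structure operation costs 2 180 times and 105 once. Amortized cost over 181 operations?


Formula: Amortized cost = Total cost / Operations
Total cost = (180 * 2) + (1 * 105)
Total cost = 360 + 105 = 465
Amortized = 465 / 181 = 2.5691

2.5691


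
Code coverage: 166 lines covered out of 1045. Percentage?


Coverage = covered / total * 100
Coverage = 166 / 1045 * 100
Coverage = 15.89%

15.89%


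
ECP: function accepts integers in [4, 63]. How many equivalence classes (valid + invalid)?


Valid range: [4, 63]
Class 1: x < 4 — invalid
Class 2: 4 ≤ x ≤ 63 — valid
Class 3: x > 63 — invalid
Total equivalence classes: 3

3 equivalence classes


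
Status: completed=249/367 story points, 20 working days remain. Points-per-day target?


Formula: Required rate = Remaining points / Days left
Remaining = 367 - 249 = 118 points
Required rate = 118 / 20 = 5.9 points/day

5.9 points/day


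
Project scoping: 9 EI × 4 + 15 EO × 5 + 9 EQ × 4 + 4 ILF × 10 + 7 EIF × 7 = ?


UFP = EI*4 + EO*5 + EQ*4 + ILF*10 + EIF*7
UFP = 9*4 + 15*5 + 9*4 + 4*10 + 7*7
UFP = 36 + 75 + 36 + 40 + 49
UFP = 236

236


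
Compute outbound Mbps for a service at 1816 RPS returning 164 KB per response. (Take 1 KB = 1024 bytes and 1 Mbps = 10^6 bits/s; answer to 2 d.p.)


Formula: Mbps = payload_bytes * RPS * 8 / 1e6
Payload per request = 164 KB = 164 * 1024 = 167936 bytes
Total bytes/sec = 167936 * 1816 = 304971776
Total bits/sec = 304971776 * 8 = 2439774208
Mbps = 2439774208 / 1e6 = 2439.77

2439.77 Mbps


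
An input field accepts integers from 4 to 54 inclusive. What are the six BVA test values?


Range: [4, 54]
Boundaries: just below min, min, min+1, max-1, max, just above max
Values: [3, 4, 5, 53, 54, 55]

[3, 4, 5, 53, 54, 55]


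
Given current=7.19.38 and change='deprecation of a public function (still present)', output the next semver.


Current: 7.19.38
Change category: 'deprecation of a public function (still present)' → minor bump
SemVer rule: minor bump → increment MINOR, reset PATCH to 0 (MAJOR unchanged)
New: 7.20.0

7.20.0


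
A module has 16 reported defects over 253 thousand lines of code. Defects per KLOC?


Defect density = defects / KLOC
Defect density = 16 / 253
Defect density = 0.063 defects/KLOC

0.063 defects/KLOC


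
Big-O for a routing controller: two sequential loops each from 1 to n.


Reasoning: sequential dominates: O(n) + O(n) = O(n)
Complexity: O(n)

O(n)


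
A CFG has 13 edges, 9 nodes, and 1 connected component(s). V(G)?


Formula: V(G) = E - N + 2P
V(G) = 13 - 9 + 2*1
V(G) = 4 + 2
V(G) = 6

6


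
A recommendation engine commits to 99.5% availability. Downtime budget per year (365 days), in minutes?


Formula: allowed downtime = period * (100 - SLA) / 100
Period (year (365 days)) = 525600 minutes
Unavailability fraction = (100 - 99.5) / 100
Allowed downtime = 525600 * (100 - 99.5) / 100
Allowed downtime = 2628.0 minutes

2628.0 minutes


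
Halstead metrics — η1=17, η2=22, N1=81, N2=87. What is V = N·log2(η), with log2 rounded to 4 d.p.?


Formula: V = N * log2(η), where N = N1 + N2 and η = η1 + η2
η = 17 + 22 = 39
N = 81 + 87 = 168
log2(39) ≈ 5.2854
V = 168 * 5.2854 = 887.95

887.95


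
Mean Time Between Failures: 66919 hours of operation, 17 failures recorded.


Formula: MTBF = Total operating time / Number of failures
MTBF = 66919 / 17
MTBF = 3936.41 hours

3936.41 hours


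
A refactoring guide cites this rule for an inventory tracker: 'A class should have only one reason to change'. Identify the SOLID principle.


This describes the Single Responsibility Principle (SRP)

Single Responsibility Principle (SRP)


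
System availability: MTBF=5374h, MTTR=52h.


Availability = MTBF / (MTBF + MTTR)
Availability = 5374 / (5374 + 52)
Availability = 5374 / 5426
Availability = 99.0417%

99.0417%


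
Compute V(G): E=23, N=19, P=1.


Formula: V(G) = E - N + 2P
V(G) = 23 - 19 + 2*1
V(G) = 4 + 2
V(G) = 6

6


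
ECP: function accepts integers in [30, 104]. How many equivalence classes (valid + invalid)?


Valid range: [30, 104]
Class 1: x < 30 — invalid
Class 2: 30 ≤ x ≤ 104 — valid
Class 3: x > 104 — invalid
Total equivalence classes: 3

3 equivalence classes


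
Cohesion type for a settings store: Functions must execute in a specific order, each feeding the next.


Reasoning: Output of one is input to next
Type: Sequential cohesion

Sequential cohesion


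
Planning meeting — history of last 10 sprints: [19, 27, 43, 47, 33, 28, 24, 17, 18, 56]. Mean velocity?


Formula: Avg velocity = Total points / Number of sprints
Points: [19, 27, 43, 47, 33, 28, 24, 17, 18, 56]
Sum = 19 + 27 + 43 + 47 + 33 + 28 + 24 + 17 + 18 + 56 = 312
Avg velocity = 312 / 10 = 31.2 points/sprint

31.2 points/sprint


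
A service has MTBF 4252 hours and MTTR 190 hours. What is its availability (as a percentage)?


Availability = MTBF / (MTBF + MTTR)
Availability = 4252 / (4252 + 190)
Availability = 4252 / 4442
Availability = 95.7226%

95.7226%


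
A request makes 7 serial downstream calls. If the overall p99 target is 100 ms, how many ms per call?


Formula: per_stage = total_budget / stages
per_stage = 100 / 7
per_stage = 14.29 ms

14.29 ms


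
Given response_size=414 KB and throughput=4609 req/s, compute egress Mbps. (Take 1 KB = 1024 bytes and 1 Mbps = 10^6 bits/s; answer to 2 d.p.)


Formula: Mbps = payload_bytes * RPS * 8 / 1e6
Payload per request = 414 KB = 414 * 1024 = 423936 bytes
Total bytes/sec = 423936 * 4609 = 1953921024
Total bits/sec = 1953921024 * 8 = 15631368192
Mbps = 15631368192 / 1e6 = 15631.37

15631.37 Mbps


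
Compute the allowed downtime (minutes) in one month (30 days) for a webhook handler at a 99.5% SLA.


Formula: allowed downtime = period * (100 - SLA) / 100
Period (month (30 days)) = 43200 minutes
Unavailability fraction = (100 - 99.5) / 100
Allowed downtime = 43200 * (100 - 99.5) / 100
Allowed downtime = 216.0 minutes

216.0 minutes


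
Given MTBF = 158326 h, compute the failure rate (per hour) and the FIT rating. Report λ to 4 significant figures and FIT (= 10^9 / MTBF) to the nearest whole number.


Formula: λ = 1 / MTBF; FIT = λ × 1e9 = 1e9 / MTBF
λ = 1 / 158326 ≈ 6.316e-06 failures/hour
FIT = 1e9 / 158326 ≈ 6316 failures per 1e9 hours (nearest whole number)

λ = 6.316e-06 /h, FIT = 6316


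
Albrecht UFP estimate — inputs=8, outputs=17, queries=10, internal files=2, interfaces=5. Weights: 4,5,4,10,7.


UFP = EI*4 + EO*5 + EQ*4 + ILF*10 + EIF*7
UFP = 8*4 + 17*5 + 10*4 + 2*10 + 5*7
UFP = 32 + 85 + 40 + 20 + 35
UFP = 212

212


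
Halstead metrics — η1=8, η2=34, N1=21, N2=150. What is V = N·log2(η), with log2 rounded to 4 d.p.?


Formula: V = N * log2(η), where N = N1 + N2 and η = η1 + η2
η = 8 + 34 = 42
N = 21 + 150 = 171
log2(42) ≈ 5.3923
V = 171 * 5.3923 = 922.08

922.08


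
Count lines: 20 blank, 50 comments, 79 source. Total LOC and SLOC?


Total LOC = blank + comment + code
Total LOC = 20 + 50 + 79 = 149
SLOC (source only) = code = 79

Total LOC: 149, SLOC: 79


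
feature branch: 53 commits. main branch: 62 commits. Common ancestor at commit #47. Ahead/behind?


Common ancestor: commit #47
feature commits after divergence: 53 - 47 = 6
main commits after divergence: 62 - 47 = 15
feature is 6 commits ahead of main
main is 15 commits ahead of feature

feature ahead: 6, main ahead: 15


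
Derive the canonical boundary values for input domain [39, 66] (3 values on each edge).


Range: [39, 66]
Boundaries: just below min, min, min+1, max-1, max, just above max
Values: [38, 39, 40, 65, 66, 67]

[38, 39, 40, 65, 66, 67]


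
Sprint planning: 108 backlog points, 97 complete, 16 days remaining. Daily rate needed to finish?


Formula: Required rate = Remaining points / Days left
Remaining = 108 - 97 = 11 points
Required rate = 11 / 16 = 0.69 points/day

0.69 points/day


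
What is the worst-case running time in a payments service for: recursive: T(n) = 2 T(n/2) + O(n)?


Reasoning: master theorem case 2 (merge-sort recurrence)
Complexity: O(n log n)

O(n log n)


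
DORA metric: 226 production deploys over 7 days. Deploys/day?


Formula: deployments per day = releases / days
= 226 / 7
= 32.286 deploys/day
(equivalently, 226.0 deploys/week)

32.286 deploys/day


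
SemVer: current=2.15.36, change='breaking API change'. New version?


Current: 2.15.36
Change category: 'breaking API change' → major bump
SemVer rule: major bump → increment MAJOR, reset MINOR and PATCH to 0
New: 3.0.0

3.0.0


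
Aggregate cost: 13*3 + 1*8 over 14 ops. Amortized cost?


Formula: Amortized cost = Total cost / Operations
Total cost = (13 * 3) + (1 * 8)
Total cost = 39 + 8 = 47
Amortized = 47 / 14 = 3.3571

3.3571


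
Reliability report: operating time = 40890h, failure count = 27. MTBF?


Formula: MTBF = Total operating time / Number of failures
MTBF = 40890 / 27
MTBF = 1514.44 hours

1514.44 hours


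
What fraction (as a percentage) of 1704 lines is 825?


Coverage = covered / total * 100
Coverage = 825 / 1704 * 100
Coverage = 48.42%

48.42%


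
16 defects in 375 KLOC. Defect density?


Defect density = defects / KLOC
Defect density = 16 / 375
Defect density = 0.043 defects/KLOC

0.043 defects/KLOC


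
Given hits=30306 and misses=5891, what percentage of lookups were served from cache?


Formula: hit rate = hits / (hits + misses) * 100
hit rate = 30306 / (30306 + 5891) * 100
hit rate = 30306 / 36197 * 100
hit rate = 83.73%

83.73%


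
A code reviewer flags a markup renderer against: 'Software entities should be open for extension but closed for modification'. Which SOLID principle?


This describes the Open/Closed Principle (OCP)

Open/Closed Principle (OCP)


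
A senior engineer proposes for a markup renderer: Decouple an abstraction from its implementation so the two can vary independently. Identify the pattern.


This matches the Bridge pattern

Bridge


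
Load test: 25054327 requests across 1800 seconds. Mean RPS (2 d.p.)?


Formula: throughput = requests / seconds
throughput = 25054327 / 1800
throughput = 13919.07 requests/second

13919.07 requests/second


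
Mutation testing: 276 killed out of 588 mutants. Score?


Mutation score = killed / total * 100
Mutation score = 276 / 588 * 100
Mutation score = 46.94%

46.94%


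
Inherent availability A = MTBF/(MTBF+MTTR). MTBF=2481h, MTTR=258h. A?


Availability = MTBF / (MTBF + MTTR)
Availability = 2481 / (2481 + 258)
Availability = 2481 / 2739
Availability = 90.5805%

90.5805%


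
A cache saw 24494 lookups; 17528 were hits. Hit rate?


Formula: hit rate = hits / (hits + misses) * 100
hit rate = 17528 / (17528 + 6966) * 100
hit rate = 17528 / 24494 * 100
hit rate = 71.56%

71.56%


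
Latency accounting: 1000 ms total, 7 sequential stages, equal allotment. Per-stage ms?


Formula: per_stage = total_budget / stages
per_stage = 1000 / 7
per_stage = 142.86 ms

142.86 ms


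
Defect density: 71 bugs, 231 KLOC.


Defect density = defects / KLOC
Defect density = 71 / 231
Defect density = 0.307 defects/KLOC

0.307 defects/KLOC


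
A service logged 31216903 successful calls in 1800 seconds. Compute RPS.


Formula: throughput = requests / seconds
throughput = 31216903 / 1800
throughput = 17342.72 requests/second

17342.72 requests/second


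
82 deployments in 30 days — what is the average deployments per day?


Formula: deployments per day = releases / days
= 82 / 30
= 2.733 deploys/day
(equivalently, 19.13 deploys/week)

2.733 deploys/day


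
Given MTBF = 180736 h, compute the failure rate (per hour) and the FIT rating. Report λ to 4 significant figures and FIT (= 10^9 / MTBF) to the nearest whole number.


Formula: λ = 1 / MTBF; FIT = λ × 1e9 = 1e9 / MTBF
λ = 1 / 180736 ≈ 5.533e-06 failures/hour
FIT = 1e9 / 180736 ≈ 5533 failures per 1e9 hours (nearest whole number)

λ = 5.533e-06 /h, FIT = 5533


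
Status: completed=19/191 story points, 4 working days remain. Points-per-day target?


Formula: Required rate = Remaining points / Days left
Remaining = 191 - 19 = 172 points
Required rate = 172 / 4 = 43.0 points/day

43.0 points/day


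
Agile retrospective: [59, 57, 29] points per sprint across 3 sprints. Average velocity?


Formula: Avg velocity = Total points / Number of sprints
Points: [59, 57, 29]
Sum = 59 + 57 + 29 = 145
Avg velocity = 145 / 3 = 48.33 points/sprint

48.33 points/sprint


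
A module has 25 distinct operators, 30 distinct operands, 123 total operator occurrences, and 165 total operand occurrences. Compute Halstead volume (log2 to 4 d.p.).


Formula: V = N * log2(η), where N = N1 + N2 and η = η1 + η2
η = 25 + 30 = 55
N = 123 + 165 = 288
log2(55) ≈ 5.7814
V = 288 * 5.7814 = 1665.04

1665.04


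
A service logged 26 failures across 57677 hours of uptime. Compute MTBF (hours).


Formula: MTBF = Total operating time / Number of failures
MTBF = 57677 / 26
MTBF = 2218.35 hours

2218.35 hours


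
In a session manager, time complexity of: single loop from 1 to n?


Reasoning: one pass through n items
Complexity: O(n)

O(n)


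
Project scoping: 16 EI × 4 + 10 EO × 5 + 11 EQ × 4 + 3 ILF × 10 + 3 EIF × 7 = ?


UFP = EI*4 + EO*5 + EQ*4 + ILF*10 + EIF*7
UFP = 16*4 + 10*5 + 11*4 + 3*10 + 3*7
UFP = 64 + 50 + 44 + 30 + 21
UFP = 209

209


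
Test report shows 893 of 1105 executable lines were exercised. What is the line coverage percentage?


Coverage = covered / total * 100
Coverage = 893 / 1105 * 100
Coverage = 80.81%

80.81%


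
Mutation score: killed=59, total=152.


Mutation score = killed / total * 100
Mutation score = 59 / 152 * 100
Mutation score = 38.82%

38.82%


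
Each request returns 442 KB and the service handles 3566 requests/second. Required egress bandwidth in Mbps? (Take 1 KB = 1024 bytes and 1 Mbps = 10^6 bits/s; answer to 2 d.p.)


Formula: Mbps = payload_bytes * RPS * 8 / 1e6
Payload per request = 442 KB = 442 * 1024 = 452608 bytes
Total bytes/sec = 452608 * 3566 = 1614000128
Total bits/sec = 1614000128 * 8 = 12912001024
Mbps = 12912001024 / 1e6 = 12912.0

12912.0 Mbps


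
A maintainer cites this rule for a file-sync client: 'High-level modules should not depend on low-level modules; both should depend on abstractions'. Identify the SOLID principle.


This describes the Dependency Inversion Principle (DIP)

Dependency Inversion Principle (DIP)


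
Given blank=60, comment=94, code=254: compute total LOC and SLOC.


Total LOC = blank + comment + code
Total LOC = 60 + 94 + 254 = 408
SLOC (source only) = code = 254

Total LOC: 408, SLOC: 254


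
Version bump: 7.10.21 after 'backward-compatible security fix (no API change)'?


Current: 7.10.21
Change category: 'backward-compatible security fix (no API change)' → patch bump
SemVer rule: patch bump → increment PATCH (MAJOR and MINOR unchanged)
New: 7.10.22

7.10.22


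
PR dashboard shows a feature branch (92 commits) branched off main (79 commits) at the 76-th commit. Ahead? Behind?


Common ancestor: commit #76
feature commits after divergence: 92 - 76 = 16
main commits after divergence: 79 - 76 = 3
feature is 16 commits ahead of main
main is 3 commits ahead of feature

feature ahead: 16, main ahead: 3


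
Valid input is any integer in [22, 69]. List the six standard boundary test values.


Range: [22, 69]
Boundaries: just below min, min, min+1, max-1, max, just above max
Values: [21, 22, 23, 68, 69, 70]

[21, 22, 23, 68, 69, 70]
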